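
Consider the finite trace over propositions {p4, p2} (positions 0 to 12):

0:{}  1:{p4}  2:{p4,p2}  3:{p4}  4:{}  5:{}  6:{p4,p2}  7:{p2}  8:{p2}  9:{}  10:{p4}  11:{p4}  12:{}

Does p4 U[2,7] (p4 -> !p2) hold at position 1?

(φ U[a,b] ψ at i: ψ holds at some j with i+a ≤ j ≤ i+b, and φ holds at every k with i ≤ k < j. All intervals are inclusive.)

Need some j in [3,8] with (p4 -> !p2), and p4 at every k in [1,j-1].
  j=3: (p4 -> !p2) holds; p4 holds at every k in [1,2] → satisfied.

Yes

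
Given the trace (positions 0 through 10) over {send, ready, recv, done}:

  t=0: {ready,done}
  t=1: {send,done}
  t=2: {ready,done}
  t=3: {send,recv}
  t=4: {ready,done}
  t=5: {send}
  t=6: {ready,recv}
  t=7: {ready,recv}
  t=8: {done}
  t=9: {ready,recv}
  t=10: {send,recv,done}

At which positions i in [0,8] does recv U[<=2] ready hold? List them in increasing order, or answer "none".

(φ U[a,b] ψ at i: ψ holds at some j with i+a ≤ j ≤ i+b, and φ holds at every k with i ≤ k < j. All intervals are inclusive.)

Evaluate at each i in [0,8]:
  i=0: ✓ (rhs at j=0)
  i=1: ✗ (lhs fails at k=1 before rhs at j=2)
  i=2: ✓ (rhs at j=2)
  i=3: ✓ (rhs at j=4; lhs holds on [3,3])
  i=4: ✓ (rhs at j=4)
  i=5: ✗ (lhs fails at k=5 before rhs at j=6)
  i=6: ✓ (rhs at j=6)
  i=7: ✓ (rhs at j=7)
  i=8: ✗ (lhs fails at k=8 before rhs at j=9)

0, 2, 3, 4, 6, 7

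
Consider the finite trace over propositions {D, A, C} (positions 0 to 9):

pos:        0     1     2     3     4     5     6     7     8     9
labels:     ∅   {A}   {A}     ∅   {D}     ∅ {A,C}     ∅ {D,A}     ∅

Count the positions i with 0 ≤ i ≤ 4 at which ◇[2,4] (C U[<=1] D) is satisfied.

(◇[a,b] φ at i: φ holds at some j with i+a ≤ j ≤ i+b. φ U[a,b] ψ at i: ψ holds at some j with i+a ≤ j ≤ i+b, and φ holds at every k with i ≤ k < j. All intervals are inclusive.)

4

Evaluate at each i in [0,4]:
  i=0: ✓ (witness j=4)
  i=1: ✓ (witness j=4)
  i=2: ✓ (witness j=4)
  i=3: ✗ (none in [5,7])
  i=4: ✓ (witness j=8)
Positions where it holds: {0, 1, 2, 4} → 4.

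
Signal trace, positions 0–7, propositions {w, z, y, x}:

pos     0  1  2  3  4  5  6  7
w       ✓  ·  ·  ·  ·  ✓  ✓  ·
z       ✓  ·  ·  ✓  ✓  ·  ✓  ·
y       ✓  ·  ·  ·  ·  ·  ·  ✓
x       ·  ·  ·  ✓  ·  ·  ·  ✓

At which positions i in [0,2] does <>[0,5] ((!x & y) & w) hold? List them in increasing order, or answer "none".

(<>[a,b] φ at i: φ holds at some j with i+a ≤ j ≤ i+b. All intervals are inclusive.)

Evaluate at each i in [0,2]:
  i=0: ✓ (witness j=0)
  i=1: ✗ (none in [1,6])
  i=2: ✗ (none in [2,7])

0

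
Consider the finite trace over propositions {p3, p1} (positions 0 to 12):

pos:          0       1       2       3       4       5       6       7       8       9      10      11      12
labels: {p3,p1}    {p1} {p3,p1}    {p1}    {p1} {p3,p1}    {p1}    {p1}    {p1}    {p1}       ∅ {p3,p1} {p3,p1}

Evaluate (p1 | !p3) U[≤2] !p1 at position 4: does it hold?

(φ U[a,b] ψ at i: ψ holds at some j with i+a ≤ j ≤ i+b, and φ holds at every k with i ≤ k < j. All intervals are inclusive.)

No

Need some j in [4,6] with !p1, and (p1 | !p3) at every k in [4,j-1].
  j=4: !p1 false.
  j=5: !p1 false.
  j=6: !p1 false.
No j in the window works → until fails.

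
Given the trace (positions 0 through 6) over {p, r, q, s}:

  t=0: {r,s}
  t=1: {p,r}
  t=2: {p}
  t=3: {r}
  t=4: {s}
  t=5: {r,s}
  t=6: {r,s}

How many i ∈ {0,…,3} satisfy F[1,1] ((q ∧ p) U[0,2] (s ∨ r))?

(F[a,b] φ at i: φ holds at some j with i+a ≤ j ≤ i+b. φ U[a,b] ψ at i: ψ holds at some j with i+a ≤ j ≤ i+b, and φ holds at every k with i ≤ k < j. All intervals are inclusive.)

Evaluate at each i in [0,3]:
  i=0: ✓ (witness j=1)
  i=1: ✗ (none in [2,2])
  i=2: ✓ (witness j=3)
  i=3: ✓ (witness j=4)
Positions where it holds: {0, 2, 3} → 3.

3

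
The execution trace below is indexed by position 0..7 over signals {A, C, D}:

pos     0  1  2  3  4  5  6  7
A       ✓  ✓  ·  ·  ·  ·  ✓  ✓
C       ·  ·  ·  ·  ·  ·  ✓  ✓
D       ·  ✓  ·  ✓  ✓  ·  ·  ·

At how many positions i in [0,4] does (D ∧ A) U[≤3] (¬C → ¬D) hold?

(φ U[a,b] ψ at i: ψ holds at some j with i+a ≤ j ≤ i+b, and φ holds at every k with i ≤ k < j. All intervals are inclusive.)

Evaluate at each i in [0,4]:
  i=0: ✓ (rhs at j=0)
  i=1: ✓ (rhs at j=2; lhs holds on [1,1])
  i=2: ✓ (rhs at j=2)
  i=3: ✗ (lhs fails at k=3 before rhs at j=5)
  i=4: ✗ (lhs fails at k=4 before rhs at j=5)
Positions where it holds: {0, 1, 2} → 3.

3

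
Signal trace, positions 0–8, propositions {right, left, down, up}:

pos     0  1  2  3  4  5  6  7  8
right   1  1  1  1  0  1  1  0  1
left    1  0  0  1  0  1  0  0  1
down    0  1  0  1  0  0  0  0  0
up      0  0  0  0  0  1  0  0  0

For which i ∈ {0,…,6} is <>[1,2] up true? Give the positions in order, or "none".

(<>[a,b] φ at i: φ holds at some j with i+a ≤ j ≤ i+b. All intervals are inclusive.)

3, 4

Evaluate at each i in [0,6]:
  i=0: ✗ (none in [1,2])
  i=1: ✗ (none in [2,3])
  i=2: ✗ (none in [3,4])
  i=3: ✓ (witness j=5)
  i=4: ✓ (witness j=5)
  i=5: ✗ (none in [6,7])
  i=6: ✗ (none in [7,8])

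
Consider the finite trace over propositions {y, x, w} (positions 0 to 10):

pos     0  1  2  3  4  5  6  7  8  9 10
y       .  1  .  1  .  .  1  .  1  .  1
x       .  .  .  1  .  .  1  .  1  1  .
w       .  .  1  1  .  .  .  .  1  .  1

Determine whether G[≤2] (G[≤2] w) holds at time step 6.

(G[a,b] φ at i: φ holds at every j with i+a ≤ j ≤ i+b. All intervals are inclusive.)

Check G[≤2] w at every j in [6,8]:
  j=6: fails at 6
  j=7: fails at 7
  j=8: fails at 9
Fails at j=6 → formula fails.

False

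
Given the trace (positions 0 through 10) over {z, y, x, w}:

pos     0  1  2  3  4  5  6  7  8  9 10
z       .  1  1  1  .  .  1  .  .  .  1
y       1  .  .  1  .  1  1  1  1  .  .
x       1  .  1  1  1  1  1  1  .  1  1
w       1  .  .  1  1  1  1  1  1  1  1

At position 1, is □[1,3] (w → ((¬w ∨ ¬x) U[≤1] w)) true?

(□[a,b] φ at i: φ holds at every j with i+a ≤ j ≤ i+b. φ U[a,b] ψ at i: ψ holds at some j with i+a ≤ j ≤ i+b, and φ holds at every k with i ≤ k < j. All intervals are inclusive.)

True

Check (w → ((¬w ∨ ¬x) U[≤1] w)) at every j in [2,4]:
  j=2: antecedent false → ✓
  j=3: antecedent true; consequent holds → ✓
  j=4: antecedent true; consequent holds → ✓
All positions satisfy it → formula holds.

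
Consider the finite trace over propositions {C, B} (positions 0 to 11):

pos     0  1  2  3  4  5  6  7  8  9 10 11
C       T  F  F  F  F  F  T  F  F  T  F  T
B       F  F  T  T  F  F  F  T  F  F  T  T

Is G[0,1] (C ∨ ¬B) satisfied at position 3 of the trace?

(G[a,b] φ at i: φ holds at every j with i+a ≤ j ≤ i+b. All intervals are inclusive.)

False

Check (C ∨ ¬B) at every j in [3,4]:
  j=3: false
  j=4: true
Fails at j=3 → formula fails.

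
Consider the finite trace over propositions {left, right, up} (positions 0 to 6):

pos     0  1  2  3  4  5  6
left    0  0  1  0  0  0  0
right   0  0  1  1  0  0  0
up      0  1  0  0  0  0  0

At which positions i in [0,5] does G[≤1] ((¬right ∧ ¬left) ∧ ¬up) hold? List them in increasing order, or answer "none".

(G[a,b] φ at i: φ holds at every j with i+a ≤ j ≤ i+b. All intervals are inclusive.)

Evaluate at each i in [0,5]:
  i=0: ✗ (fails at j=1)
  i=1: ✗ (fails at j=1)
  i=2: ✗ (fails at j=2)
  i=3: ✗ (fails at j=3)
  i=4: ✓ (all of [4,5])
  i=5: ✓ (all of [5,6])

4, 5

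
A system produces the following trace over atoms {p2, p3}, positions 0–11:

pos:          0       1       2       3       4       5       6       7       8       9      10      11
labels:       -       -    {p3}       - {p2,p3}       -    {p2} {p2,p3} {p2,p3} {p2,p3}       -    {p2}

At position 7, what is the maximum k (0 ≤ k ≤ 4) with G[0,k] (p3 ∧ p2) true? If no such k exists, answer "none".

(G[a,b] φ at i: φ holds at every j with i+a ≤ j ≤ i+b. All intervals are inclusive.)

2

(p3 ∧ p2) must hold from j=7 onward; find where it first fails.
  j=7: holds
  j=8: holds
  j=9: holds
  j=10: fails
Holds on [7,9], so largest k = 2.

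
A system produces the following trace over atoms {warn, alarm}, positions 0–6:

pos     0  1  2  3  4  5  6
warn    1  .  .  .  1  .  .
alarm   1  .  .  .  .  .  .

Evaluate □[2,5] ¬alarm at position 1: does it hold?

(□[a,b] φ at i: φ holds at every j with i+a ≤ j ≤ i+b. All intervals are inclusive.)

Check ¬alarm at every j in [3,6]:
  j=3: true
  j=4: true
  j=5: true
  j=6: true
All positions satisfy it → formula holds.

True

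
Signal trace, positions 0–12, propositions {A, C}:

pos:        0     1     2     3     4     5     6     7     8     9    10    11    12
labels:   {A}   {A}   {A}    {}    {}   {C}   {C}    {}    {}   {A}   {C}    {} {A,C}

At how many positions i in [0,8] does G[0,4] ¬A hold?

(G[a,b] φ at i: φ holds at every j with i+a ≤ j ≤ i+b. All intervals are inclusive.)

Evaluate at each i in [0,8]:
  i=0: ✗ (fails at j=0)
  i=1: ✗ (fails at j=1)
  i=2: ✗ (fails at j=2)
  i=3: ✓ (all of [3,7])
  i=4: ✓ (all of [4,8])
  i=5: ✗ (fails at j=9)
  i=6: ✗ (fails at j=9)
  i=7: ✗ (fails at j=9)
  i=8: ✗ (fails at j=9)
Positions where it holds: {3, 4} → 2.

2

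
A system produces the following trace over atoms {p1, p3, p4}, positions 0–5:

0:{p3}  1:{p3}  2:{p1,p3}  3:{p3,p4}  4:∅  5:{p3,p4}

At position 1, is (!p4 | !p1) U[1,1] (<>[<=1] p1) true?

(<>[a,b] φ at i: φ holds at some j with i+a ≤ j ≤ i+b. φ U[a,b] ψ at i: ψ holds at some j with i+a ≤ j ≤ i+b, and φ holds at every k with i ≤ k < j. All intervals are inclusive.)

Need some j in [2,2] with <>[<=1] p1, and (!p4 | !p1) at every k in [1,j-1].
  j=2: <>[<=1] p1 holds; (!p4 | !p1) holds at every k in [1,1] → satisfied.

Holds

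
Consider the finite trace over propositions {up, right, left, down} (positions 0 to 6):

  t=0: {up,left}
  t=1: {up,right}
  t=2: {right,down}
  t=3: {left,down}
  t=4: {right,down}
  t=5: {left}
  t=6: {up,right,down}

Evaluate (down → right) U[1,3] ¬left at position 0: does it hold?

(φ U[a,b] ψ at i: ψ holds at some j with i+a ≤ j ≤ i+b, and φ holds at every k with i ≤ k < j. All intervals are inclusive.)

Need some j in [1,3] with ¬left, and (down → right) at every k in [0,j-1].
  j=1: ¬left holds; (down → right) holds at every k in [0,0] → satisfied.

Yes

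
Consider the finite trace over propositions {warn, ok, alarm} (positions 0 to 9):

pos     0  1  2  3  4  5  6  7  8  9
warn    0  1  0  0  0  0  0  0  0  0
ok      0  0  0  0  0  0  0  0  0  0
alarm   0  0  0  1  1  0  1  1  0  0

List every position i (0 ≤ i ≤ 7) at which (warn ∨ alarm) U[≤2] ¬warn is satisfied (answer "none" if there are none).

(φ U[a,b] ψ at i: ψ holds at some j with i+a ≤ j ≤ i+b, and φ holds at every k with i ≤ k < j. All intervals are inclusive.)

0, 1, 2, 3, 4, 5, 6, 7

Evaluate at each i in [0,7]:
  i=0: ✓ (rhs at j=0)
  i=1: ✓ (rhs at j=2; lhs holds on [1,1])
  i=2: ✓ (rhs at j=2)
  i=3: ✓ (rhs at j=3)
  i=4: ✓ (rhs at j=4)
  i=5: ✓ (rhs at j=5)
  i=6: ✓ (rhs at j=6)
  i=7: ✓ (rhs at j=7)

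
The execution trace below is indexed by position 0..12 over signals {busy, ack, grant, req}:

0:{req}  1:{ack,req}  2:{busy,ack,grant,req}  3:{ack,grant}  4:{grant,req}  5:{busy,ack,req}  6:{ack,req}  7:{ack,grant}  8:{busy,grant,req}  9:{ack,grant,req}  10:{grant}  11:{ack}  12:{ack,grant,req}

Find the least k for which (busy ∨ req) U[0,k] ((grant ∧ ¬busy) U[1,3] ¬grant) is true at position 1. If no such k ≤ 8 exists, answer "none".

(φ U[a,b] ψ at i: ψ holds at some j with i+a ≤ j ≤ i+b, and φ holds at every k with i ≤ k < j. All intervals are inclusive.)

Need earliest j ≥ 1 with ((grant ∧ ¬busy) U[1,3] ¬grant), and (busy ∨ req) at every k in [1,j-1].
  j=1: rhs fails.
  j=2: rhs fails.
  j=3: rhs holds; lhs holds on [1,2]. k = 2.

2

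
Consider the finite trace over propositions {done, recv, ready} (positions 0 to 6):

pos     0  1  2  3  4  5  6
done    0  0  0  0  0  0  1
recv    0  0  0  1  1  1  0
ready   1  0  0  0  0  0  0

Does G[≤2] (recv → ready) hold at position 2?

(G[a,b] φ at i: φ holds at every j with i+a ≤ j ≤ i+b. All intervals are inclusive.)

False

Check (recv → ready) at every j in [2,4]:
  j=2: antecedent false → ✓
  j=3: antecedent true; consequent false → ✗
  j=4: antecedent true; consequent false → ✗
Fails at j=3 → formula fails.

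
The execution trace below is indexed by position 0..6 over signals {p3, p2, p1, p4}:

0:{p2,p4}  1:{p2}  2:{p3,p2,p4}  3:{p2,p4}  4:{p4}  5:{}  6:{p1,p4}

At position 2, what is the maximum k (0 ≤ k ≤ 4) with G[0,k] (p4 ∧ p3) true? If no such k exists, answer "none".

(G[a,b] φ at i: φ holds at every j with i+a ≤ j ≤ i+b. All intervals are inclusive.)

0

(p4 ∧ p3) must hold from j=2 onward; find where it first fails.
  j=2: holds
  j=3: fails
Holds on [2,2], so largest k = 0.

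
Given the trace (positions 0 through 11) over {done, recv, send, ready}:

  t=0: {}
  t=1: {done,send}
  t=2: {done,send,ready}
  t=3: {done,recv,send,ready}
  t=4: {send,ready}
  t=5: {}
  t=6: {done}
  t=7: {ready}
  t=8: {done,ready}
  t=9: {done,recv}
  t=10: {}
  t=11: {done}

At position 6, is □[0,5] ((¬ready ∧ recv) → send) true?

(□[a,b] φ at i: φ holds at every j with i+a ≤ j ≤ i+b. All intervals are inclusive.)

No

Check ((¬ready ∧ recv) → send) at every j in [6,11]:
  j=6: antecedent false → ✓
  j=7: antecedent false → ✓
  j=8: antecedent false → ✓
  j=9: antecedent true; consequent false → ✗
  j=10: antecedent false → ✓
  j=11: antecedent false → ✓
Fails at j=9 → formula fails.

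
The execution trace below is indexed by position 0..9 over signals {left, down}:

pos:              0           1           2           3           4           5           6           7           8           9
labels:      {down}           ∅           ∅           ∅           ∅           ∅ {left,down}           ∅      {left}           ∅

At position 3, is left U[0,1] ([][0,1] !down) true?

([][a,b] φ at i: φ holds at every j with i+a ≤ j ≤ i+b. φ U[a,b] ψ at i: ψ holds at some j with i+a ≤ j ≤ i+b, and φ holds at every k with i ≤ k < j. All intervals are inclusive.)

True

Need some j in [3,4] with [][0,1] !down, and left at every k in [3,j-1].
  j=3: [][0,1] !down holds; no prefix to check → satisfied.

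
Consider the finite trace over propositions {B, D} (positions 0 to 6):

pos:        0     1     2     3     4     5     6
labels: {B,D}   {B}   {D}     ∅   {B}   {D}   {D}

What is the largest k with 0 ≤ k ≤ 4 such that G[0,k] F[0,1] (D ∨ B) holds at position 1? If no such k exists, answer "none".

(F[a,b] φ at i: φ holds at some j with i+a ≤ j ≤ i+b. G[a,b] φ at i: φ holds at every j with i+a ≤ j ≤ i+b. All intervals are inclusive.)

F[0,1] (D ∨ B) must hold from j=1 onward; find where it first fails.
  j=1: holds
  j=2: holds
  j=3: holds
  j=4: holds
  j=5: holds
Holds through j=5; largest k = 4.

4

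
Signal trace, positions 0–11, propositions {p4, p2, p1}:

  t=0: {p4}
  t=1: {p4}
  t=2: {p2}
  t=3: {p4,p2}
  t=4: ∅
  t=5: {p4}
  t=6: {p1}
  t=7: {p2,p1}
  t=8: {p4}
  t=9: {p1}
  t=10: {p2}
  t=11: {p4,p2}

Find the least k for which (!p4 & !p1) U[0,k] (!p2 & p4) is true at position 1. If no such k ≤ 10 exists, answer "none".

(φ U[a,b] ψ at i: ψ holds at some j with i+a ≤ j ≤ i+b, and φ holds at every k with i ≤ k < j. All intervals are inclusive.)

Need earliest j ≥ 1 with (!p2 & p4), and (!p4 & !p1) at every k in [1,j-1].
  j=1: rhs holds (empty prefix). k = 0.

0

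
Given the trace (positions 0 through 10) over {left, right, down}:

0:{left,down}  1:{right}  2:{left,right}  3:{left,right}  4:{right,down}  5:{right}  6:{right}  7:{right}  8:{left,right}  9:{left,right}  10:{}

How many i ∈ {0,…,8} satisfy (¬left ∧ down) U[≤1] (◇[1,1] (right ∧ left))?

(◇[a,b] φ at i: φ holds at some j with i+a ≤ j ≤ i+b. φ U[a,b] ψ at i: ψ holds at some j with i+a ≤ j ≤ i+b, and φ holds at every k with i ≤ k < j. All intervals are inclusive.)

Evaluate at each i in [0,8]:
  i=0: ✗ (lhs fails at k=0 before rhs at j=1)
  i=1: ✓ (rhs at j=1)
  i=2: ✓ (rhs at j=2)
  i=3: ✗ (no rhs in [3,4])
  i=4: ✗ (no rhs in [4,5])
  i=5: ✗ (no rhs in [5,6])
  i=6: ✗ (lhs fails at k=6 before rhs at j=7)
  i=7: ✓ (rhs at j=7)
  i=8: ✓ (rhs at j=8)
Positions where it holds: {1, 2, 7, 8} → 4.

4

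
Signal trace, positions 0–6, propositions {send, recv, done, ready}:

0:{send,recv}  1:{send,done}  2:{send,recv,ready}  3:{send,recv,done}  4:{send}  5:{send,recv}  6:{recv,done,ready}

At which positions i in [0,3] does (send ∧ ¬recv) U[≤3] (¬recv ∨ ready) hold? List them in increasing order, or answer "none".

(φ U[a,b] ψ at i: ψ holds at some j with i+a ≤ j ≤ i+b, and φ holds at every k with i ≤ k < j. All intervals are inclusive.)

Evaluate at each i in [0,3]:
  i=0: ✗ (lhs fails at k=0 before rhs at j=1)
  i=1: ✓ (rhs at j=1)
  i=2: ✓ (rhs at j=2)
  i=3: ✗ (lhs fails at k=3 before rhs at j=4)

1, 2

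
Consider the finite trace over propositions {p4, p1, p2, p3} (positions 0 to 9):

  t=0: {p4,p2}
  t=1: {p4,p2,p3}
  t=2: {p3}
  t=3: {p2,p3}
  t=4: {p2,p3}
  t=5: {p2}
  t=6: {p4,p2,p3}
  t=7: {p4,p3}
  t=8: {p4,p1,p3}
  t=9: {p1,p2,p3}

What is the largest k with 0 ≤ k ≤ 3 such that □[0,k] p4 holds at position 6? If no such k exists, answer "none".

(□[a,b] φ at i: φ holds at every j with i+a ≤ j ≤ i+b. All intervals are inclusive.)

p4 must hold from j=6 onward; find where it first fails.
  j=6: holds
  j=7: holds
  j=8: holds
  j=9: fails
Holds on [6,8], so largest k = 2.

2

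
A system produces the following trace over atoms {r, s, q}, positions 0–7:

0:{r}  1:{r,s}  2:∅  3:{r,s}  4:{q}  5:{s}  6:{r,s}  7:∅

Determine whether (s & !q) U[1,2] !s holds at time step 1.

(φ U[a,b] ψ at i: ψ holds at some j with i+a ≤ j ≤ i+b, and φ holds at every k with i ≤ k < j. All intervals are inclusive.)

Need some j in [2,3] with !s, and (s & !q) at every k in [1,j-1].
  j=2: !s holds; (s & !q) holds at every k in [1,1] → satisfied.

Yes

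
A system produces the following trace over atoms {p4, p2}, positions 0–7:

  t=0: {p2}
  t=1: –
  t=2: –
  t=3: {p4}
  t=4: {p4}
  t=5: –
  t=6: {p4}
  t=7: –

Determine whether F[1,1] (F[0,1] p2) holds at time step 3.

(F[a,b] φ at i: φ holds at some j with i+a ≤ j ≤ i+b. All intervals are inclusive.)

Check F[0,1] p2 at each j in [4,4]:
  j=4: fails (none in [4,5])
No position in the window satisfies it → formula fails.

Does not hold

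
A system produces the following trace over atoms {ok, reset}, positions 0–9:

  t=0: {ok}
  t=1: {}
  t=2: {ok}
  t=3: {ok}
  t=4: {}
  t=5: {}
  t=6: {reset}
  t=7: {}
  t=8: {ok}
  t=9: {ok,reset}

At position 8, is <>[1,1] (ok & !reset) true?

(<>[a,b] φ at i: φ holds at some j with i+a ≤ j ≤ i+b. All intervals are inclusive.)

False

Check (ok & !reset) at each j in [9,9]:
  j=9: false
No position in the window satisfies it → formula fails.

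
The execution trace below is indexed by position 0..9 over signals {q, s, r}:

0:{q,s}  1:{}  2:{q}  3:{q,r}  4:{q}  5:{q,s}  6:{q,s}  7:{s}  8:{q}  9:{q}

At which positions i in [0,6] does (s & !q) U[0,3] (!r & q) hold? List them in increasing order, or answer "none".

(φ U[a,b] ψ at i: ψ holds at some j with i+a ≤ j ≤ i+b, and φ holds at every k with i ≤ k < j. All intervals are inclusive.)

0, 2, 4, 5, 6

Evaluate at each i in [0,6]:
  i=0: ✓ (rhs at j=0)
  i=1: ✗ (lhs fails at k=1 before rhs at j=2)
  i=2: ✓ (rhs at j=2)
  i=3: ✗ (lhs fails at k=3 before rhs at j=4)
  i=4: ✓ (rhs at j=4)
  i=5: ✓ (rhs at j=5)
  i=6: ✓ (rhs at j=6)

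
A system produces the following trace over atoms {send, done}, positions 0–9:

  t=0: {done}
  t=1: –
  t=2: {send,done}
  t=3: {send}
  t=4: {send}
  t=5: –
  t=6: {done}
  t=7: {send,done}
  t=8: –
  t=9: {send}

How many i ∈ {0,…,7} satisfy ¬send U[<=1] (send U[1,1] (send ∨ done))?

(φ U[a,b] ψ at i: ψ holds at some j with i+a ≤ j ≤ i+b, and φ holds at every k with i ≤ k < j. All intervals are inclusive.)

Evaluate at each i in [0,7]:
  i=0: ✗ (no rhs in [0,1])
  i=1: ✓ (rhs at j=2; lhs holds on [1,1])
  i=2: ✓ (rhs at j=2)
  i=3: ✓ (rhs at j=3)
  i=4: ✗ (no rhs in [4,5])
  i=5: ✗ (no rhs in [5,6])
  i=6: ✗ (no rhs in [6,7])
  i=7: ✗ (no rhs in [7,8])
Positions where it holds: {1, 2, 3} → 3.

3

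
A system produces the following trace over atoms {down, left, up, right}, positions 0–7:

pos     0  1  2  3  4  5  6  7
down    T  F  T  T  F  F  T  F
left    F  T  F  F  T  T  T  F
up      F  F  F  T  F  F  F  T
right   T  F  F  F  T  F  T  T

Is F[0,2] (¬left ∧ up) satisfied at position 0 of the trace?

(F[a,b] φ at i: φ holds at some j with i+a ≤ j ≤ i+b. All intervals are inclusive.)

Does not hold

Check (¬left ∧ up) at each j in [0,2]:
  j=0: false
  j=1: false
  j=2: false
No position in the window satisfies it → formula fails.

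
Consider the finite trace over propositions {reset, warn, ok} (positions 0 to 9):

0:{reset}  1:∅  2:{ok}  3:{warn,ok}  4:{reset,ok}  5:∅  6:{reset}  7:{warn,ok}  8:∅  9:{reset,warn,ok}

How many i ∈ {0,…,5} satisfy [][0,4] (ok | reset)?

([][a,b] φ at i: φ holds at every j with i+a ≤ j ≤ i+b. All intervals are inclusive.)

0

Evaluate at each i in [0,5]:
  i=0: ✗ (fails at j=1)
  i=1: ✗ (fails at j=1)
  i=2: ✗ (fails at j=5)
  i=3: ✗ (fails at j=5)
  i=4: ✗ (fails at j=5)
  i=5: ✗ (fails at j=5)
Positions where it holds: {} → 0.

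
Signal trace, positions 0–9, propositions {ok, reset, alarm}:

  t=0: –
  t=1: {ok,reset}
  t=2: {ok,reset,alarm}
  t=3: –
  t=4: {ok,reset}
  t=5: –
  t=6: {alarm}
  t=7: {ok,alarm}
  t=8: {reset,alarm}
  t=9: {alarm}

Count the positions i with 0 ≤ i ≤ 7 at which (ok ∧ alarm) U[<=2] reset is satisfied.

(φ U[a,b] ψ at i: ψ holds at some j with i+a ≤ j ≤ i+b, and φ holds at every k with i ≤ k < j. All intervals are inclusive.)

Evaluate at each i in [0,7]:
  i=0: ✗ (lhs fails at k=0 before rhs at j=1)
  i=1: ✓ (rhs at j=1)
  i=2: ✓ (rhs at j=2)
  i=3: ✗ (lhs fails at k=3 before rhs at j=4)
  i=4: ✓ (rhs at j=4)
  i=5: ✗ (no rhs in [5,7])
  i=6: ✗ (lhs fails at k=6 before rhs at j=8)
  i=7: ✓ (rhs at j=8; lhs holds on [7,7])
Positions where it holds: {1, 2, 4, 7} → 4.

4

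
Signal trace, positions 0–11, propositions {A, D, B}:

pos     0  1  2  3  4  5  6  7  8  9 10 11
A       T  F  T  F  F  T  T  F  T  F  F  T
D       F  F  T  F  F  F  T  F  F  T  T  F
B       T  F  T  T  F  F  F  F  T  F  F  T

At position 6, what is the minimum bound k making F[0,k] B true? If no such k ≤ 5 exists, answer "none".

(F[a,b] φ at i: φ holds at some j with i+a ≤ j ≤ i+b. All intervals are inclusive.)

Scan j = 6,7,… for B:
  j=6: fails
  j=7: fails
  j=8: holds
First hit at j=8, so smallest k = 8-6 = 2.

2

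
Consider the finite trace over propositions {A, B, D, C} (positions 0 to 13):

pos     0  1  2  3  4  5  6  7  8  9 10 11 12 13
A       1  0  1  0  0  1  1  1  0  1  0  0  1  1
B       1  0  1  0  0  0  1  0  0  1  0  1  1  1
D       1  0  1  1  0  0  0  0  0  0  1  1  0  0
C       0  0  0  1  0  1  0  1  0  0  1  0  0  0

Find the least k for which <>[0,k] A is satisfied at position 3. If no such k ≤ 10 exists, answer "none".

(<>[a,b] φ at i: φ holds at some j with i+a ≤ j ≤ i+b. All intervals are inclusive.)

2

Scan j = 3,4,… for A:
  j=3: fails
  j=4: fails
  j=5: holds
First hit at j=5, so smallest k = 5-3 = 2.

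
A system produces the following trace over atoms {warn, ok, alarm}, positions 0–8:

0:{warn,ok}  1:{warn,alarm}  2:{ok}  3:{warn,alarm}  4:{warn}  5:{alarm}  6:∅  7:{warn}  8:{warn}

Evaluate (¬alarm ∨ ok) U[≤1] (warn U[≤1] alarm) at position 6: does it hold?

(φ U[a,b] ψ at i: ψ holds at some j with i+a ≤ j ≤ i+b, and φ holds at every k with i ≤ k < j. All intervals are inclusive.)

False

Need some j in [6,7] with (warn U[≤1] alarm), and (¬alarm ∨ ok) at every k in [6,j-1].
  j=6: (warn U[≤1] alarm) — fails.
  j=7: (warn U[≤1] alarm) — fails.
No j in the window works → until fails.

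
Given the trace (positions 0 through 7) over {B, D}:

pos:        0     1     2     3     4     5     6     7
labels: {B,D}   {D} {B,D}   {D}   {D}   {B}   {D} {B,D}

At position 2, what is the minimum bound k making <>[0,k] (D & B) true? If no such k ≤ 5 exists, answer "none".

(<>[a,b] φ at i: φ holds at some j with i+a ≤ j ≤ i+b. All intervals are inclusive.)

Scan j = 2,3,… for (D & B):
  j=2: holds
First hit at j=2, so smallest k = 2-2 = 0.

0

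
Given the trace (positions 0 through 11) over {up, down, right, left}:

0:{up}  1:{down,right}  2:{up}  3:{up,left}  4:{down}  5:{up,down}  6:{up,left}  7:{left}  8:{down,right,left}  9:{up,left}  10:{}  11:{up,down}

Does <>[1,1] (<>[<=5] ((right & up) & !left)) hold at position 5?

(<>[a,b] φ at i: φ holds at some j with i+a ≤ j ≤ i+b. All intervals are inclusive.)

Check <>[<=5] ((right & up) & !left) at each j in [6,6]:
  j=6: fails (none in [6,11])
No position in the window satisfies it → formula fails.

No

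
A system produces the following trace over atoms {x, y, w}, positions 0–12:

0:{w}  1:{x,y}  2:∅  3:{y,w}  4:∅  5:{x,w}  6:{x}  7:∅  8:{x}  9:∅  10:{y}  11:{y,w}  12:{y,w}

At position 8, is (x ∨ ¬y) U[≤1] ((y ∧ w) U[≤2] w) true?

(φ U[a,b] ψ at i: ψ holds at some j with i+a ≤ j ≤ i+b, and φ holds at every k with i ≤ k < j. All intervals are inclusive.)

False

Need some j in [8,9] with ((y ∧ w) U[≤2] w), and (x ∨ ¬y) at every k in [8,j-1].
  j=8: ((y ∧ w) U[≤2] w) — fails.
  j=9: ((y ∧ w) U[≤2] w) — fails.
No j in the window works → until fails.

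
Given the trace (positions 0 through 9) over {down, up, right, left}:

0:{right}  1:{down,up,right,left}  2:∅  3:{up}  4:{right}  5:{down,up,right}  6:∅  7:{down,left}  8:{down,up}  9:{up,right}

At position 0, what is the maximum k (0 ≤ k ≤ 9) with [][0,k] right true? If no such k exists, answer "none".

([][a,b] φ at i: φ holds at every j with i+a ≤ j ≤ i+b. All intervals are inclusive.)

right must hold from j=0 onward; find where it first fails.
  j=0: holds
  j=1: holds
  j=2: fails
Holds on [0,1], so largest k = 1.

1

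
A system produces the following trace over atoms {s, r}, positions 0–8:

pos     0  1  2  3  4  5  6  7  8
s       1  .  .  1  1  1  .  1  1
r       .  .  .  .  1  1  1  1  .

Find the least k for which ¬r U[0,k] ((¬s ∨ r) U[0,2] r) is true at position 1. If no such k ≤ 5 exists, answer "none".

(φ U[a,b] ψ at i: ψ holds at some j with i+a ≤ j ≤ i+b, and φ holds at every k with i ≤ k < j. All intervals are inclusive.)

Need earliest j ≥ 1 with ((¬s ∨ r) U[0,2] r), and ¬r at every k in [1,j-1].
  j=1: rhs fails.
  j=2: rhs fails.
  j=3: rhs fails.
  j=4: rhs holds; lhs holds on [1,3]. k = 3.

3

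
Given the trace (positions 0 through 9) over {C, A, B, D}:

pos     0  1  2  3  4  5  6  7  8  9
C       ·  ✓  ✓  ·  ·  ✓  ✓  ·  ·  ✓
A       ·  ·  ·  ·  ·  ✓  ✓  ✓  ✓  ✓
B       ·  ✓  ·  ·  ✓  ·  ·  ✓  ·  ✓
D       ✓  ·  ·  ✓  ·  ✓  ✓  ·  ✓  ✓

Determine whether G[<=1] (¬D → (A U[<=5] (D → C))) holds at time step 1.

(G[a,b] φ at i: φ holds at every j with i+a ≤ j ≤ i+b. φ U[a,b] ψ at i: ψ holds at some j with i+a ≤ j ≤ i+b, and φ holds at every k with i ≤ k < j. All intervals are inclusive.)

Yes

Check (¬D → (A U[<=5] (D → C))) at every j in [1,2]:
  j=1: antecedent true; consequent holds → ✓
  j=2: antecedent true; consequent holds → ✓
All positions satisfy it → formula holds.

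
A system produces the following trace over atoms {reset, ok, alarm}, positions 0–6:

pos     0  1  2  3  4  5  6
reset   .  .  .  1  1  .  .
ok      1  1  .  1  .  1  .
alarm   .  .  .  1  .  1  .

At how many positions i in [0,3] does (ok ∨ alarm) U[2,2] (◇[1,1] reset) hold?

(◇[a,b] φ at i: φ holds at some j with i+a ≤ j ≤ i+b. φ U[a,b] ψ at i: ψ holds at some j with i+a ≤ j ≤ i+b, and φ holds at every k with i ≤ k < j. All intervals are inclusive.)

1

Evaluate at each i in [0,3]:
  i=0: ✓ (rhs at j=2; lhs holds on [0,1])
  i=1: ✗ (lhs fails at k=2 before rhs at j=3)
  i=2: ✗ (no rhs in [4,4])
  i=3: ✗ (no rhs in [5,5])
Positions where it holds: {0} → 1.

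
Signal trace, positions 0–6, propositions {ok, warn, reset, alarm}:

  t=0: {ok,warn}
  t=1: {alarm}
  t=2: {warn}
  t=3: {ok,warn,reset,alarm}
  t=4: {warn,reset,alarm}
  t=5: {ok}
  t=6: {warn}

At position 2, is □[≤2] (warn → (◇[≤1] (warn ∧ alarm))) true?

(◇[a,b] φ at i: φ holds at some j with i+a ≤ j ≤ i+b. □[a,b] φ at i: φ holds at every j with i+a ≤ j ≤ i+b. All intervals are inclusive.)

Check (warn → (◇[≤1] (warn ∧ alarm))) at every j in [2,4]:
  j=2: antecedent true; consequent holds (witness at 3) → ✓
  j=3: antecedent true; consequent holds (witness at 3) → ✓
  j=4: antecedent true; consequent holds (witness at 4) → ✓
All positions satisfy it → formula holds.

Holds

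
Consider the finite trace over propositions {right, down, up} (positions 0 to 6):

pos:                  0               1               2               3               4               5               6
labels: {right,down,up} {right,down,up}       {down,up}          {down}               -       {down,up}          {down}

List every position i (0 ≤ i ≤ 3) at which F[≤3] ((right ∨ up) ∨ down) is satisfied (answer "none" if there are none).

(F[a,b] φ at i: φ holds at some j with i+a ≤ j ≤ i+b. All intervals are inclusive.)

0, 1, 2, 3

Evaluate at each i in [0,3]:
  i=0: ✓ (witness j=0)
  i=1: ✓ (witness j=1)
  i=2: ✓ (witness j=2)
  i=3: ✓ (witness j=3)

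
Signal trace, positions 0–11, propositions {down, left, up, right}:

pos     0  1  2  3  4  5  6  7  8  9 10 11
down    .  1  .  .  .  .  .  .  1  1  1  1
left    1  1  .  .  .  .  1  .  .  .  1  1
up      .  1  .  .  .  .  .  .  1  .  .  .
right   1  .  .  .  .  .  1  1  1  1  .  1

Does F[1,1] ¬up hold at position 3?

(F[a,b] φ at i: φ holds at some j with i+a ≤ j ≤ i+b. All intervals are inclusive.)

Holds

Check ¬up at each j in [4,4]:
  j=4: true
Found at j=4 → formula holds.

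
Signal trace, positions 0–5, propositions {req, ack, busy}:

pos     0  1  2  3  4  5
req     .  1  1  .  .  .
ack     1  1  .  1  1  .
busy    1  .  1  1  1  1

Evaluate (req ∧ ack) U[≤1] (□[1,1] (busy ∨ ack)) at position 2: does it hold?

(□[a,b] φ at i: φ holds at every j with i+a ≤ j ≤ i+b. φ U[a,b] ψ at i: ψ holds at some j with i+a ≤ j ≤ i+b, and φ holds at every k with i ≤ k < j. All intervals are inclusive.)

Need some j in [2,3] with □[1,1] (busy ∨ ack), and (req ∧ ack) at every k in [2,j-1].
  j=2: □[1,1] (busy ∨ ack) holds; no prefix to check → satisfied.

True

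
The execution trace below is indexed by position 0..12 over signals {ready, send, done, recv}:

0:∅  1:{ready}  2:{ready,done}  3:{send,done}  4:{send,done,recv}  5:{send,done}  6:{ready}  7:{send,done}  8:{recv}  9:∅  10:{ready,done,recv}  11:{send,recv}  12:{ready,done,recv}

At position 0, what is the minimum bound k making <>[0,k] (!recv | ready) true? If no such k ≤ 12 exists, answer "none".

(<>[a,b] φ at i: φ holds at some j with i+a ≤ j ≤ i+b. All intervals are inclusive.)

Scan j = 0,1,… for (!recv | ready):
  j=0: holds
First hit at j=0, so smallest k = 0-0 = 0.

0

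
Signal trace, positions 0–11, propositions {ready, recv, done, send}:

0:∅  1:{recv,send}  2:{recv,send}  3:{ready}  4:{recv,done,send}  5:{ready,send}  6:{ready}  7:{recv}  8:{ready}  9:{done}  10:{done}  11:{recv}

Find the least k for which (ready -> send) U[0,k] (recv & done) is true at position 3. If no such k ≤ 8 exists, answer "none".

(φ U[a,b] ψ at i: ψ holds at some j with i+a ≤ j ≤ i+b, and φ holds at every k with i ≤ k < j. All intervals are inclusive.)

Need earliest j ≥ 3 with (recv & done), and (ready -> send) at every k in [3,j-1].
  j=3: rhs fails.
  j=4: rhs holds but lhs fails at k=3.
  j=5: rhs fails.
  j=6: rhs fails.
  j=7: rhs fails.
  j=8: rhs fails.
  j=9: rhs fails.
  j=10: rhs fails.
  j=11: rhs fails.
No witness within the range → none.

none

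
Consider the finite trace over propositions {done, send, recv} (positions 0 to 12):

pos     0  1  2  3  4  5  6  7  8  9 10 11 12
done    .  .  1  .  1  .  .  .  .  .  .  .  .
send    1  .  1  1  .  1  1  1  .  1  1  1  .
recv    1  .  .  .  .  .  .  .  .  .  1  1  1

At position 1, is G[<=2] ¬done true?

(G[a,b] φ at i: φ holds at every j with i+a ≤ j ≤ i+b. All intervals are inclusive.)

False

Check ¬done at every j in [1,3]:
  j=1: true
  j=2: false
  j=3: true
Fails at j=2 → formula fails.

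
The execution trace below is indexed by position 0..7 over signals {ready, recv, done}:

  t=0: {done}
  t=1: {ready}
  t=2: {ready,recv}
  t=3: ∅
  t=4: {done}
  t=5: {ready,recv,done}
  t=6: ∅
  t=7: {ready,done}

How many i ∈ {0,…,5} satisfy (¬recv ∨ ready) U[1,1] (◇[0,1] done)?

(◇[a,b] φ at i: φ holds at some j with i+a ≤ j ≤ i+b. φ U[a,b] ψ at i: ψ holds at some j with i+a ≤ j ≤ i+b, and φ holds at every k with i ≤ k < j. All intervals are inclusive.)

Evaluate at each i in [0,5]:
  i=0: ✗ (no rhs in [1,1])
  i=1: ✗ (no rhs in [2,2])
  i=2: ✓ (rhs at j=3; lhs holds on [2,2])
  i=3: ✓ (rhs at j=4; lhs holds on [3,3])
  i=4: ✓ (rhs at j=5; lhs holds on [4,4])
  i=5: ✓ (rhs at j=6; lhs holds on [5,5])
Positions where it holds: {2, 3, 4, 5} → 4.

4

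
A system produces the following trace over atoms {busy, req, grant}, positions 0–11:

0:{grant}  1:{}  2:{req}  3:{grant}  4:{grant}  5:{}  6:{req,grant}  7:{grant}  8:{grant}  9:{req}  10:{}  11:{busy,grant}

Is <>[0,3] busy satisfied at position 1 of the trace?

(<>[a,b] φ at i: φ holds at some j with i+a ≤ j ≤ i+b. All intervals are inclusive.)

Check busy at each j in [1,4]:
  j=1: false
  j=2: false
  j=3: false
  j=4: false
No position in the window satisfies it → formula fails.

Does not hold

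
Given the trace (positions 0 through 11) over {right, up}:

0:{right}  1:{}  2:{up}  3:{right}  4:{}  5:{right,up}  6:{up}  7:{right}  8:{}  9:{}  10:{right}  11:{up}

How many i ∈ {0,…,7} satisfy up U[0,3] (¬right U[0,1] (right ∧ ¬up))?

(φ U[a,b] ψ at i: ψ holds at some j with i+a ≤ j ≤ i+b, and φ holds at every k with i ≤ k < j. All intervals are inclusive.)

Evaluate at each i in [0,7]:
  i=0: ✓ (rhs at j=0)
  i=1: ✗ (lhs fails at k=1 before rhs at j=2)
  i=2: ✓ (rhs at j=2)
  i=3: ✓ (rhs at j=3)
  i=4: ✗ (lhs fails at k=4 before rhs at j=6)
  i=5: ✓ (rhs at j=6; lhs holds on [5,5])
  i=6: ✓ (rhs at j=6)
  i=7: ✓ (rhs at j=7)
Positions where it holds: {0, 2, 3, 5, 6, 7} → 6.

6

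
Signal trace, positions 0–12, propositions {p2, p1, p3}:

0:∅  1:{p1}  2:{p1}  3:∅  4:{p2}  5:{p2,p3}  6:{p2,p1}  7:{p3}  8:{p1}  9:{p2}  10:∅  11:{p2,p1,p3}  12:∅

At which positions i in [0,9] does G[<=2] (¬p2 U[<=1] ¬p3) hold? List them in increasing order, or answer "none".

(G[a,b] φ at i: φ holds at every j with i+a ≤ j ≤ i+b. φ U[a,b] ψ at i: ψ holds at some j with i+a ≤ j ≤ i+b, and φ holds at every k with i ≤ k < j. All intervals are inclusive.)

Evaluate at each i in [0,9]:
  i=0: ✓ (all of [0,2])
  i=1: ✓ (all of [1,3])
  i=2: ✓ (all of [2,4])
  i=3: ✗ (fails at j=5)
  i=4: ✗ (fails at j=5)
  i=5: ✗ (fails at j=5)
  i=6: ✓ (all of [6,8])
  i=7: ✓ (all of [7,9])
  i=8: ✓ (all of [8,10])
  i=9: ✗ (fails at j=11)

0, 1, 2, 6, 7, 8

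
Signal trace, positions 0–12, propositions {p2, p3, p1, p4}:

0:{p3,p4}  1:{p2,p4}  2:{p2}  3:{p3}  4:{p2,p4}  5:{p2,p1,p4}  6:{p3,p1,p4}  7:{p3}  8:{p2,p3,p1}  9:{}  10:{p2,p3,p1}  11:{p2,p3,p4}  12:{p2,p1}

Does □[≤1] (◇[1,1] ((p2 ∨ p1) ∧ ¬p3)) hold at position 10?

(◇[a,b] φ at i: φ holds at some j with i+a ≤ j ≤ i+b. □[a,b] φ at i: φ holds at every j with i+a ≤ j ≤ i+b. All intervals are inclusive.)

Does not hold

Check ◇[1,1] ((p2 ∨ p1) ∧ ¬p3) at every j in [10,11]:
  j=10: fails (none in [11,11])
  j=11: holds (witness at 12)
Fails at j=10 → formula fails.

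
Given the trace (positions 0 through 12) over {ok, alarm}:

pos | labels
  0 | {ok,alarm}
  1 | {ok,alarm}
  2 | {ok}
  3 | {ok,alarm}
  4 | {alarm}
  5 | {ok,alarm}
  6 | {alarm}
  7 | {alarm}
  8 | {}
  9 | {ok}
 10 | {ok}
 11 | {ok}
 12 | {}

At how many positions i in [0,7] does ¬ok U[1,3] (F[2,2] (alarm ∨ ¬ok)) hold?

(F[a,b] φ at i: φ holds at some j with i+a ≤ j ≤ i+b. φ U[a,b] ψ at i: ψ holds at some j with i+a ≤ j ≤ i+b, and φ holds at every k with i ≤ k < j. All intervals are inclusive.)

Evaluate at each i in [0,7]:
  i=0: ✗ (lhs fails at k=0 before rhs at j=1)
  i=1: ✗ (lhs fails at k=1 before rhs at j=2)
  i=2: ✗ (lhs fails at k=2 before rhs at j=3)
  i=3: ✗ (lhs fails at k=3 before rhs at j=4)
  i=4: ✓ (rhs at j=5; lhs holds on [4,4])
  i=5: ✗ (lhs fails at k=5 before rhs at j=6)
  i=6: ✗ (no rhs in [7,9])
  i=7: ✗ (lhs fails at k=9 before rhs at j=10)
Positions where it holds: {4} → 1.

1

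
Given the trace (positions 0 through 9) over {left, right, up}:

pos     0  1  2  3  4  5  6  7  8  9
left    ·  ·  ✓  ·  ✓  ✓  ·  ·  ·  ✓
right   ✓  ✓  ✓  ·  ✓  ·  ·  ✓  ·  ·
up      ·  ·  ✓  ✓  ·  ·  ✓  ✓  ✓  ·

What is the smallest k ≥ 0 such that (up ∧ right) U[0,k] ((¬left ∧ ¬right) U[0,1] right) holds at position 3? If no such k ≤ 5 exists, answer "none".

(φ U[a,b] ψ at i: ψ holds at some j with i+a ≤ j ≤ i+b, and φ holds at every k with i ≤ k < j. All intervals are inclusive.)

Need earliest j ≥ 3 with ((¬left ∧ ¬right) U[0,1] right), and (up ∧ right) at every k in [3,j-1].
  j=3: rhs holds (empty prefix). k = 0.

0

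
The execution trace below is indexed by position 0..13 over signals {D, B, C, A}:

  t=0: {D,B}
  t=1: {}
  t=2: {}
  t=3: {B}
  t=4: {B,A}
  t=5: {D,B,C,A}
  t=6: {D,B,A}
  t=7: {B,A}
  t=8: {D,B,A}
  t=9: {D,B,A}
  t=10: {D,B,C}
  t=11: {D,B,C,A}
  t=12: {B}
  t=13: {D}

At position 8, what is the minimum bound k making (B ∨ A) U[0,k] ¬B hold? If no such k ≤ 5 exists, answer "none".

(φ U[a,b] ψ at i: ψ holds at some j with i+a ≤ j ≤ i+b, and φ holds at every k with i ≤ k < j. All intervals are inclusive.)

Need earliest j ≥ 8 with ¬B, and (B ∨ A) at every k in [8,j-1].
  j=8: rhs fails.
  j=9: rhs fails.
  j=10: rhs fails.
  j=11: rhs fails.
  j=12: rhs fails.
  j=13: rhs holds; lhs holds on [8,12]. k = 5.

5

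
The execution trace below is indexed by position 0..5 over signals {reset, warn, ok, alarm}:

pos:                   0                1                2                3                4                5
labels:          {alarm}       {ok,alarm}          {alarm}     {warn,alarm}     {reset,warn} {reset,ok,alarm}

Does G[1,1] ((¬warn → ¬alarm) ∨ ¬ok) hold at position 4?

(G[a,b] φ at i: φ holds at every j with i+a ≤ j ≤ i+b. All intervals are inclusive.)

Check ((¬warn → ¬alarm) ∨ ¬ok) at every j in [5,5]:
  j=5: false
Fails at j=5 → formula fails.

Does not hold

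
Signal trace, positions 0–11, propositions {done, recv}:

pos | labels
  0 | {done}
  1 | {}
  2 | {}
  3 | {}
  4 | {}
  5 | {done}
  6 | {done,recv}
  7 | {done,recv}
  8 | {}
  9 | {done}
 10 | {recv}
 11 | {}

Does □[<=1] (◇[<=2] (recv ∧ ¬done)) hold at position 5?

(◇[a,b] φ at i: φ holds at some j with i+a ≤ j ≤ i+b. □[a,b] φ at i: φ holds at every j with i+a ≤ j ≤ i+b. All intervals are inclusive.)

No

Check ◇[<=2] (recv ∧ ¬done) at every j in [5,6]:
  j=5: fails (none in [5,7])
  j=6: fails (none in [6,8])
Fails at j=5 → formula fails.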